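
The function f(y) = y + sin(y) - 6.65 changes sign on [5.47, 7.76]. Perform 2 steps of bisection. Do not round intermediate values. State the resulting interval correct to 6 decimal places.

f(5.470000) = -1.906480, f(7.760000) = 2.105587 (opposite signs)
step 1: m = 6.615000, f(m) = 0.290759 > 0 → root in [5.470000, 6.615000]
step 2: m = 6.042500, f(m) = -0.845868 < 0 → root in [6.042500, 6.615000]

[6.042500, 6.615000]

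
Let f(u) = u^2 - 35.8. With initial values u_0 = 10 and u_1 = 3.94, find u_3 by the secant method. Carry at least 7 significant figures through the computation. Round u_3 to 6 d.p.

6.112189

f(u_0) = 64.200000, f(u_1) = -20.276400
u_2 = 3.940000 - (-20.276400)·(3.940000 - 10.000000)/(-20.276400 - (64.200000)) = 5.394548; f(u_2) = -6.698851
u_3 = 5.394548 - (-6.698851)·(5.394548 - 3.940000)/(-6.698851 - (-20.276400)) = 6.112189; f(u_3) = 1.558851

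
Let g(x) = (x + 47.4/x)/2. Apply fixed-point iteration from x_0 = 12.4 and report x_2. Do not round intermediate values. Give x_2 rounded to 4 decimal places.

x_1 = g(12.400000) = 8.111290
x_2 = g(8.111290) = 6.977498

6.9775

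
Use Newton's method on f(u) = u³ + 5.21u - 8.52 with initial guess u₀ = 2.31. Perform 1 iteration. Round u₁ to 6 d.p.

f'(u) = 3u² + 5.21
u_0 = 2.310000: f = 15.841491, f' = 21.218300 → u_1 = 2.310000 - (15.841491)/(21.218300) = 1.563404

1.563404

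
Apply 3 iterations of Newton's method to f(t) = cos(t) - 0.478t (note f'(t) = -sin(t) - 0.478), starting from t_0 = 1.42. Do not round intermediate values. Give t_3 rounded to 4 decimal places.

1.0468

Newton update: t ← t − f(t)/f'(t).
t_0 = 1.420000: f = -0.528535, f' = -1.466652 → t_1 = 1.420000 - (-0.528535)/(-1.466652) = 1.059632
t_1 = 1.059632: f = -0.017311, f' = -1.350175 → t_2 = 1.059632 - (-0.017311)/(-1.350175) = 1.046811
t_2 = 1.046811: f = -0.000041, f' = -1.343832 → t_3 = 1.046811 - (-0.000041)/(-1.343832) = 1.046781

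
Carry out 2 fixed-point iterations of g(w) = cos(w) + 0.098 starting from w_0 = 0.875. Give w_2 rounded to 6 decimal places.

0.837145

w_1 = g(0.875000) = 0.738997
w_2 = g(0.738997) = 0.837145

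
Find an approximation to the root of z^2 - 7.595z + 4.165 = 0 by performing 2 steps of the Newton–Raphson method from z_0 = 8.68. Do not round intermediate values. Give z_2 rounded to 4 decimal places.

f'(z) = 2z - 7.595
z_0 = 8.680000: f = 13.582800, f' = 9.765000 → z_1 = 8.680000 - (13.582800)/(9.765000) = 7.289032
z_1 = 7.289032: f = 1.934791, f' = 6.983065 → z_2 = 7.289032 - (1.934791)/(6.983065) = 7.011963

7.0120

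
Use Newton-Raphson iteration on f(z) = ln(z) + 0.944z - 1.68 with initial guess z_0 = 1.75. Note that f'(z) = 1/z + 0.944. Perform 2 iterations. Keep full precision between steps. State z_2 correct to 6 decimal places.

1.413220

z_0 = 1.750000: f = 0.531616, f' = 1.515429 → z_1 = 1.750000 - (0.531616)/(1.515429) = 1.399198
z_1 = 1.399198: f = -0.023258, f' = 1.658695 → z_2 = 1.399198 - (-0.023258)/(1.658695) = 1.413220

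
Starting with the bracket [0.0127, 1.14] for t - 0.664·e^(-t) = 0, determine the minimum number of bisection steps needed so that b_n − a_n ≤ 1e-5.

17

Initial width b − a = 1.14 − 0.0127 = 1.127300.
After n steps the width is (b−a)/2^n; need (b−a)/2^n ≤ 1e-5.
So n ≥ log₂(1.127300/1e-5) = log₂(112730.0000) ≈ 16.7825.
Hence n = 17.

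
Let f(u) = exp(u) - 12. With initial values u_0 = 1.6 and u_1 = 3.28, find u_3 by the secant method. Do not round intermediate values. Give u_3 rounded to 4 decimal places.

f(u_0) = -7.046968, f(u_1) = 14.575773
u_2 = 3.280000 - (14.575773)·(3.280000 - 1.600000)/(14.575773 - (-7.046968)) = 2.147521; f(u_2) = -3.436397
u_3 = 2.147521 - (-3.436397)·(2.147521 - 3.280000)/(-3.436397 - (14.575773)) = 2.363578; f(u_3) = -1.371091

2.3636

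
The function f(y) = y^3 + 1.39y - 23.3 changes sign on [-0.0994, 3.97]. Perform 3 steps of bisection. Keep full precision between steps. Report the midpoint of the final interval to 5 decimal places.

f(-0.099400) = -23.439148, f(3.970000) = 44.789073 (opposite signs)
step 1: m = 1.935300, f(m) = -13.361487 < 0 → root in [1.935300, 3.970000]
step 2: m = 2.952650, f(m) = 6.545806 > 0 → root in [1.935300, 2.952650]
step 3: m = 2.443975, f(m) = -5.304978 < 0 → root in [2.443975, 2.952650]
Midpoint of [2.443975, 2.952650] = 2.698313

2.69831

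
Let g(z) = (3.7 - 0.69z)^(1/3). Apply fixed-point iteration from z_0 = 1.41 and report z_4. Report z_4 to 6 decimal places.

1.398479

z_1 = g(1.410000) = 1.397120
z_2 = g(1.397120) = 1.398636
z_3 = g(1.398636) = 1.398458
z_4 = g(1.398458) = 1.398479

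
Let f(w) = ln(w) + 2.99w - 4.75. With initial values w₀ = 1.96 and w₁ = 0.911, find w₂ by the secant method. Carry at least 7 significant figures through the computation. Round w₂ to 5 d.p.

1.48065

Secant update: w_(k+1) = w_k − f(w_k)·(w_k − w_(k-1))/(f(w_k) − f(w_(k-1))).
f(w_0) = 1.783344, f(w_1) = -2.119322
w_2 = 0.911000 - (-2.119322)·(0.911000 - 1.960000)/(-2.119322 - (1.783344)) = 1.480654; f(w_2) = 0.069639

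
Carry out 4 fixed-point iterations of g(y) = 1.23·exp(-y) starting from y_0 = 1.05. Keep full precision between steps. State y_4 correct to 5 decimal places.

y_1 = g(1.050000) = 0.430423
y_2 = g(0.430423) = 0.799787
y_3 = g(0.799787) = 0.552792
y_4 = g(0.552792) = 0.707670

0.70767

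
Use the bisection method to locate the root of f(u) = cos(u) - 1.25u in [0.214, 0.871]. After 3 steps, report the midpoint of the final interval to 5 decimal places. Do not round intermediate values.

0.66569

f(0.214000) = 0.709689, f(0.871000) = -0.444688 (opposite signs)
step 1: m = 0.542500, f(m) = 0.178296 > 0 → root in [0.542500, 0.871000]
step 2: m = 0.706750, f(m) = -0.122961 < 0 → root in [0.542500, 0.706750]
step 3: m = 0.624625, f(m) = 0.030401 > 0 → root in [0.624625, 0.706750]
Midpoint of [0.624625, 0.706750] = 0.665687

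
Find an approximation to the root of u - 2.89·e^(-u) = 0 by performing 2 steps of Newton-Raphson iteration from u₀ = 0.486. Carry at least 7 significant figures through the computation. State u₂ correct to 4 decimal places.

1.0292

Newton update: u ← u − f(u)/f'(u).
f'(u) = 1 + 2.89·e^(-u)
u_0 = 0.486000: f = -1.291586, f' = 2.777586 → u_1 = 0.486000 - (-1.291586)/(2.777586) = 0.951003
u_1 = 0.951003: f = -0.165558, f' = 2.116561 → u_2 = 0.951003 - (-0.165558)/(2.116561) = 1.029223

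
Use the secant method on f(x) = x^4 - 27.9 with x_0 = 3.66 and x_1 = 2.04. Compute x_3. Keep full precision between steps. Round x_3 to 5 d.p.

2.32838

f(x_0) = 151.542099, f(x_1) = -10.581085
x_2 = 2.040000 - (-10.581085)·(2.040000 - 3.660000)/(-10.581085 - (151.542099)) = 2.145730; f(x_2) = -6.701718
x_3 = 2.145730 - (-6.701718)·(2.145730 - 2.040000)/(-6.701718 - (-10.581085)) = 2.328383; f(x_3) = 1.491217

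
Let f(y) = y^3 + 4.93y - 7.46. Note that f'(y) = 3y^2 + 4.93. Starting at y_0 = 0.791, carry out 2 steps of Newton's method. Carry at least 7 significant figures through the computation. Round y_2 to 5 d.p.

1.18140

Newton update: y ← y − f(y)/f'(y).
y_0 = 0.791000: f = -3.065456, f' = 6.807043 → y_1 = 0.791000 - (-3.065456)/(6.807043) = 1.241336
y_1 = 1.241336: f = 0.572580, f' = 9.552745 → y_2 = 1.241336 - (0.572580)/(9.552745) = 1.181397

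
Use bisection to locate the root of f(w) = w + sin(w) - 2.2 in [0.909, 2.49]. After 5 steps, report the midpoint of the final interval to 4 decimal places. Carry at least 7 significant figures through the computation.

1.2301

f(0.909000) = -0.502110, f(2.490000) = 0.896454 (opposite signs)
step 1: m = 1.699500, f(m) = 0.491229 > 0 → root in [0.909000, 1.699500]
step 2: m = 1.304250, f(m) = 0.068936 > 0 → root in [0.909000, 1.304250]
step 3: m = 1.106625, f(m) = -0.199182 < 0 → root in [1.106625, 1.304250]
step 4: m = 1.205438, f(m) = -0.060567 < 0 → root in [1.205438, 1.304250]
step 5: m = 1.254844, f(m) = 0.005345 > 0 → root in [1.205438, 1.254844]
Midpoint of [1.205438, 1.254844] = 1.230141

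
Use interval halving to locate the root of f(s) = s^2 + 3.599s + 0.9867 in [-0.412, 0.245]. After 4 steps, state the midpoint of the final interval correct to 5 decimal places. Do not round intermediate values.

f(-0.412000) = -0.326344, f(0.245000) = 1.928480 (opposite signs)
step 1: m = -0.083500, f(m) = 0.693156 > 0 → root in [-0.412000, -0.083500]
step 2: m = -0.247750, f(m) = 0.156428 > 0 → root in [-0.412000, -0.247750]
step 3: m = -0.329875, f(m) = -0.091703 < 0 → root in [-0.329875, -0.247750]
step 4: m = -0.288812, f(m) = 0.030676 > 0 → root in [-0.329875, -0.288812]
Midpoint of [-0.329875, -0.288812] = -0.309344

-0.30934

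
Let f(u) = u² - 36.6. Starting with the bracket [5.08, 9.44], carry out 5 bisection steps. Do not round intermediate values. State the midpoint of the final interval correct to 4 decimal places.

f(5.080000) = -10.793600, f(9.440000) = 52.513600 (opposite signs)
step 1: m = 7.260000, f(m) = 16.107600 > 0 → root in [5.080000, 7.260000]
step 2: m = 6.170000, f(m) = 1.468900 > 0 → root in [5.080000, 6.170000]
step 3: m = 5.625000, f(m) = -4.959375 < 0 → root in [5.625000, 6.170000]
step 4: m = 5.897500, f(m) = -1.819494 < 0 → root in [5.897500, 6.170000]
step 5: m = 6.033750, f(m) = -0.193861 < 0 → root in [6.033750, 6.170000]
Midpoint of [6.033750, 6.170000] = 6.101875

6.1019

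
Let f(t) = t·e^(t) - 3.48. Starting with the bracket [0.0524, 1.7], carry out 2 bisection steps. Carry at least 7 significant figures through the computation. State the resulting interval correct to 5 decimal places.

f(0.052400) = -3.424781, f(1.700000) = 5.825711 (opposite signs)
step 1: m = 0.876200, f(m) = -1.375582 < 0 → root in [0.876200, 1.700000]
step 2: m = 1.288100, f(m) = 1.190510 > 0 → root in [0.876200, 1.288100]

[0.87620, 1.28810]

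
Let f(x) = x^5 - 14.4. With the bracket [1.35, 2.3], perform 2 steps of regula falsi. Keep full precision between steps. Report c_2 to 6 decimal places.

1.600049

f(1.350000) = -9.915967, f(2.300000) = 49.963430
step 1: c = 1.507319, f(c) = -6.619170 < 0 → new bracket [1.507319, 2.300000]
step 2: c = 1.600049, f(c) = -3.912642 < 0 → new bracket [1.600049, 2.300000]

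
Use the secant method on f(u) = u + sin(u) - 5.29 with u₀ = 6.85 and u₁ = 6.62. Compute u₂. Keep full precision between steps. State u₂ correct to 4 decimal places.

f(u_0) = 2.096948, f(u_1) = 1.660482
u_2 = 6.620000 - (1.660482)·(6.620000 - 6.850000)/(1.660482 - (2.096948)) = 5.744991; f(u_2) = -0.057595

5.7450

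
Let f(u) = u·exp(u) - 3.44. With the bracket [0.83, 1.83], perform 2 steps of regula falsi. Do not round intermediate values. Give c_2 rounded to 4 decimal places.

1.0653

f(0.830000) = -1.536545, f(1.830000) = 7.968013
step 1: c = 0.991664, f(c) = -0.766755 < 0 → new bracket [0.991664, 1.830000]
step 2: c = 1.065255, f(c) = -0.349080 < 0 → new bracket [1.065255, 1.830000]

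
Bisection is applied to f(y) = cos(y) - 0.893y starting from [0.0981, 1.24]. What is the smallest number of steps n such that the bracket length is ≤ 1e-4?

14

Initial width b − a = 1.24 − 0.0981 = 1.141900.
After n steps the width is (b−a)/2^n; need (b−a)/2^n ≤ 1e-4.
So n ≥ log₂(1.141900/1e-4) = log₂(11419.0000) ≈ 13.4791.
Hence n = 14.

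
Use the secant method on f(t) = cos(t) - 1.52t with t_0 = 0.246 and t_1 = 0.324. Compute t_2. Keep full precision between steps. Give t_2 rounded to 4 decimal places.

0.5769

f(t_0) = 0.595974, f(t_1) = 0.455490
t_2 = 0.324000 - (0.455490)·(0.324000 - 0.246000)/(0.455490 - (0.595974)) = 0.576897; f(t_2) = -0.038725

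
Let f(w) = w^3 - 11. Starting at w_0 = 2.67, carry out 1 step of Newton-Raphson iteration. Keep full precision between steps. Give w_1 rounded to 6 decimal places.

2.294338

f'(w) = 3w^2
w_0 = 2.670000: f = 8.034163, f' = 21.386700 → w_1 = 2.670000 - (8.034163)/(21.386700) = 2.294338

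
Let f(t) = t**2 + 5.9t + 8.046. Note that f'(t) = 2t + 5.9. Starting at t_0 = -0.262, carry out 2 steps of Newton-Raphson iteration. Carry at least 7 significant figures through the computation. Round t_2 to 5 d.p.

-1.99305

t_0 = -0.262000: f = 6.568844, f' = 5.376000 → t_1 = -0.262000 - (6.568844)/(5.376000) = -1.483883
t_1 = -1.483883: f = 1.492999, f' = 2.932234 → t_2 = -1.483883 - (1.492999)/(2.932234) = -1.993051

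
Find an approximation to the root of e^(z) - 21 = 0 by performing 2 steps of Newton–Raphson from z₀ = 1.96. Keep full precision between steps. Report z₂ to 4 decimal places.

3.3355

f'(z) = e^(z)
z_0 = 1.960000: f = -13.900673, f' = 7.099327 → z_1 = 1.960000 - (-13.900673)/(7.099327) = 3.918027
z_1 = 3.918027: f = 29.301095, f' = 50.301095 → z_2 = 3.918027 - (29.301095)/(50.301095) = 3.335513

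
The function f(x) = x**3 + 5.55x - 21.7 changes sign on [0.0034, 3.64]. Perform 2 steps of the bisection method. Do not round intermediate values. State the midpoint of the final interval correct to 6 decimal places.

2.276275

f(0.003400) = -21.681130, f(3.640000) = 46.730544 (opposite signs)
step 1: m = 1.821700, f(m) = -5.544088 < 0 → root in [1.821700, 3.640000]
step 2: m = 2.730850, f(m) = 13.821645 > 0 → root in [1.821700, 2.730850]
Midpoint of [1.821700, 2.730850] = 2.276275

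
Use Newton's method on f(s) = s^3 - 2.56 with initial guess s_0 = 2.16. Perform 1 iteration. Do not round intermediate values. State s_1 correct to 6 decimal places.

1.622899

f'(s) = 3s^2
s_0 = 2.160000: f = 7.517696, f' = 13.996800 → s_1 = 2.160000 - (7.517696)/(13.996800) = 1.622899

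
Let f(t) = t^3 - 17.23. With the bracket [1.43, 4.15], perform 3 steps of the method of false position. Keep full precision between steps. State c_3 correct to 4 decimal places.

f(1.430000) = -14.305793, f(4.150000) = 54.243375
step 1: c = 1.997647, f(c) = -9.258198 < 0 → new bracket [1.997647, 4.150000]
step 2: c = 2.311449, f(c) = -4.880396 < 0 → new bracket [2.311449, 4.150000]
step 3: c = 2.463213, f(c) = -2.284655 < 0 → new bracket [2.463213, 4.150000]

2.4632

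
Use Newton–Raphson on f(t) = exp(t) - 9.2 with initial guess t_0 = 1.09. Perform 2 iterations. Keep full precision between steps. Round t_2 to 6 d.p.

2.564561

Newton update: t ← t − f(t)/f'(t).
f'(t) = exp(t)
t_0 = 1.090000: f = -6.225726, f' = 2.974274 → t_1 = 1.090000 - (-6.225726)/(2.974274) = 3.183192
t_1 = 3.183192: f = 14.923627, f' = 24.123627 → t_2 = 3.183192 - (14.923627)/(24.123627) = 2.564561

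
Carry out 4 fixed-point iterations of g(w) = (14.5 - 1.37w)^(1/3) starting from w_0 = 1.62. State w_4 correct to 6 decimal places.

2.251581

w_1 = g(1.620000) = 2.307136
w_2 = g(2.307136) = 2.246610
w_3 = g(2.246610) = 2.252073
w_4 = g(2.252073) = 2.251581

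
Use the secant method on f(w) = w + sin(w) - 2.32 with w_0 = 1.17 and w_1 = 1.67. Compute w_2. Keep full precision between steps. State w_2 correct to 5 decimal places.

1.36958

f(w_0) = -0.229249, f(w_1) = 0.345083
w_2 = 1.670000 - (0.345083)·(1.670000 - 1.170000)/(0.345083 - (-0.229249)) = 1.369579; f(w_2) = 0.029403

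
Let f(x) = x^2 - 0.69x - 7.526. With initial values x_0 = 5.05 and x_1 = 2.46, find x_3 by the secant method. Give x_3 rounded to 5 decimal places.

3.13556

f(x_0) = 14.492000, f(x_1) = -3.171800
x_2 = 2.460000 - (-3.171800)·(2.460000 - 5.050000)/(-3.171800 - (14.492000)) = 2.925073; f(x_2) = -0.988247
x_3 = 2.925073 - (-0.988247)·(2.925073 - 2.460000)/(-0.988247 - (-3.171800)) = 3.135559; f(x_3) = 0.142196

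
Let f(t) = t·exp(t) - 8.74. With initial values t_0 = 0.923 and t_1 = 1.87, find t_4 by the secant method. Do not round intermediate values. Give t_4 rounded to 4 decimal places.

Secant update: t_(k+1) = t_k − f(t_k)·(t_k − t_(k-1))/(f(t_k) − f(t_(k-1))).
f(t_0) = -6.416966, f(t_1) = 3.393114
t_2 = 1.870000 - (3.393114)·(1.870000 - 0.923000)/(3.393114 - (-6.416966)) = 1.542451; f(t_2) = -1.527438
t_3 = 1.542451 - (-1.527438)·(1.542451 - 1.870000)/(-1.527438 - (3.393114)) = 1.644129; f(t_3) = -0.229168
t_4 = 1.644129 - (-0.229168)·(1.644129 - 1.542451)/(-0.229168 - (-1.527438)) = 1.662077; f(t_4) = 0.019553

1.6621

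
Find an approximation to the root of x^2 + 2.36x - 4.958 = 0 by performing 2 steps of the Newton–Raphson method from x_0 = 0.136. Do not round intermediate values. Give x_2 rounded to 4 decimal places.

Newton update: x ← x − f(x)/f'(x).
f'(x) = 2x + 2.36
x_0 = 0.136000: f = -4.618544, f' = 2.632000 → x_1 = 0.136000 - (-4.618544)/(2.632000) = 1.890766
x_1 = 1.890766: f = 3.079204, f' = 6.141532 → x_2 = 1.890766 - (3.079204)/(6.141532) = 1.389392

1.3894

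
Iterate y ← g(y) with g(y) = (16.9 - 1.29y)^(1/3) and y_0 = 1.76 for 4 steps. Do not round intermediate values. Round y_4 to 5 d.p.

2.39890

y_1 = g(1.760000) = 2.445743
y_2 = g(2.445743) = 2.395419
y_3 = g(2.395419) = 2.399184
y_4 = g(2.399184) = 2.398903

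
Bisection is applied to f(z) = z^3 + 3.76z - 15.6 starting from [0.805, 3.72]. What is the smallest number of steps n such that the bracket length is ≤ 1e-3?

Initial width b − a = 3.72 − 0.805 = 2.915000.
After n steps the width is (b−a)/2^n; need (b−a)/2^n ≤ 1e-3.
So n ≥ log₂(2.915000/1e-3) = log₂(2915.0000) ≈ 11.5093.
Hence n = 12.

12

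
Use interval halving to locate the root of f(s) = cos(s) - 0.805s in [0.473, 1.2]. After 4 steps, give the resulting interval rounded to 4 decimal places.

[0.7911, 0.8365]

f(0.473000) = 0.509441, f(1.200000) = -0.603642 (opposite signs)
step 1: m = 0.836500, f(m) = -0.003318 < 0 → root in [0.473000, 0.836500]
step 2: m = 0.654750, f(m) = 0.266126 > 0 → root in [0.654750, 0.836500]
step 3: m = 0.745625, f(m) = 0.134436 > 0 → root in [0.745625, 0.836500]
step 4: m = 0.791063, f(m) = 0.066285 > 0 → root in [0.791063, 0.836500]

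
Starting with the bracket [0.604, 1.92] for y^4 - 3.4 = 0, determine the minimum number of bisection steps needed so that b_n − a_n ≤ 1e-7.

Initial width b − a = 1.92 − 0.604 = 1.316000.
After n steps the width is (b−a)/2^n; need (b−a)/2^n ≤ 1e-7.
So n ≥ log₂(1.316000/1e-7) = log₂(13160000.0000) ≈ 23.6497.
Hence n = 24.

24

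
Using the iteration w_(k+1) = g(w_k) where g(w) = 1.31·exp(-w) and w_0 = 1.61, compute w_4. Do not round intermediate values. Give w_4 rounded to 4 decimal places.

w_1 = g(1.610000) = 0.261853
w_2 = g(0.261853) = 1.008208
w_3 = g(1.008208) = 0.477983
w_4 = g(0.477983) = 0.812243

0.8122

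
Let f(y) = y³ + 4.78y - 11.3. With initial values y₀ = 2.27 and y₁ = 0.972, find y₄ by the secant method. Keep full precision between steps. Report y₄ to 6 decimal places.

f(y_0) = 11.247683, f(y_1) = -5.735510
y_2 = 0.972000 - (-5.735510)·(0.972000 - 2.270000)/(-5.735510 - (11.247683)) = 1.410356; f(y_2) = -1.753149
y_3 = 1.410356 - (-1.753149)·(1.410356 - 0.972000)/(-1.753149 - (-5.735510)) = 1.603333; f(y_3) = 0.485588
y_4 = 1.603333 - (0.485588)·(1.603333 - 1.410356)/(0.485588 - (-1.753149)) = 1.561476; f(y_4) = -0.028940

1.561476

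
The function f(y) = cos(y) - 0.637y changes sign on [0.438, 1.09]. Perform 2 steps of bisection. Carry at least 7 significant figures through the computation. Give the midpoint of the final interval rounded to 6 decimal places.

1.008500

f(0.438000) = 0.626596, f(1.090000) = -0.231845 (opposite signs)
step 1: m = 0.764000, f(m) = 0.235407 > 0 → root in [0.764000, 1.090000]
step 2: m = 0.927000, f(m) = 0.009737 > 0 → root in [0.927000, 1.090000]
Midpoint of [0.927000, 1.090000] = 1.008500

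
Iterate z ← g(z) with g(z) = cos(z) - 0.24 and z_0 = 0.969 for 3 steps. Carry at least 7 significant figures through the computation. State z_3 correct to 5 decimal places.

0.52012

z_1 = g(0.969000) = 0.326124
z_2 = g(0.326124) = 0.707291
z_3 = g(0.707291) = 0.520125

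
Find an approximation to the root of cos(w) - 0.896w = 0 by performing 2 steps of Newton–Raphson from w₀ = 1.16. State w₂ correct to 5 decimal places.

f'(w) = -sin(w) - 0.896
w_0 = 1.160000: f = -0.640020, f' = -1.812803 → w_1 = 1.160000 - (-0.640020)/(-1.812803) = 0.806944
w_1 = 0.806944: f = -0.031314, f' = -1.618177 → w_2 = 0.806944 - (-0.031314)/(-1.618177) = 0.787593

0.78759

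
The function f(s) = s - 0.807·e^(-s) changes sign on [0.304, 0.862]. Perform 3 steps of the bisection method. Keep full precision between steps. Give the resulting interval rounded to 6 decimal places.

[0.443500, 0.513250]

f(0.304000) = -0.291454, f(0.862000) = 0.521191 (opposite signs)
step 1: m = 0.583000, f(m) = 0.132516 > 0 → root in [0.304000, 0.583000]
step 2: m = 0.443500, f(m) = -0.074421 < 0 → root in [0.443500, 0.583000]
step 3: m = 0.513250, f(m) = 0.030222 > 0 → root in [0.443500, 0.513250]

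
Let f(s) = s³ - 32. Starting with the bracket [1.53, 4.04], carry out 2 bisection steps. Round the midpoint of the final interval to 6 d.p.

f(1.530000) = -28.418423, f(4.040000) = 33.939264 (opposite signs)
step 1: m = 2.785000, f(m) = -10.398913 < 0 → root in [2.785000, 4.040000]
step 2: m = 3.412500, f(m) = 7.739096 > 0 → root in [2.785000, 3.412500]
Midpoint of [2.785000, 3.412500] = 3.098750

3.098750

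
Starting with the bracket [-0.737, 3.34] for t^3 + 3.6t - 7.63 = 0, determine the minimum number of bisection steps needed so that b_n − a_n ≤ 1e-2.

9

Initial width b − a = 3.34 − -0.737 = 4.077000.
After n steps the width is (b−a)/2^n; need (b−a)/2^n ≤ 1e-2.
So n ≥ log₂(4.077000/1e-2) = log₂(407.7000) ≈ 8.6714.
Hence n = 9.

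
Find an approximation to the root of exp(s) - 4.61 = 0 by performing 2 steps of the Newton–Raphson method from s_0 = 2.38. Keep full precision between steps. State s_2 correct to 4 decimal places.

f'(s) = exp(s)
s_0 = 2.380000: f = 6.194903, f' = 10.804903 → s_1 = 2.380000 - (6.194903)/(10.804903) = 1.806658
s_1 = 1.806658: f = 1.480061, f' = 6.090061 → s_2 = 1.806658 - (1.480061)/(6.090061) = 1.563629

1.5636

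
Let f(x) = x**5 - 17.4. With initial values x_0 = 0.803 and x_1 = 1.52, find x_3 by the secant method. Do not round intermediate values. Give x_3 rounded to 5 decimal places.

1.63759

f(x_0) = -17.066130, f(x_1) = -9.286319
x_2 = 1.520000 - (-9.286319)·(1.520000 - 0.803000)/(-9.286319 - (-17.066130)) = 2.375842; f(x_2) = 58.298621
x_3 = 2.375842 - (58.298621)·(2.375842 - 1.520000)/(58.298621 - (-9.286319)) = 1.637595; f(x_3) = -5.623073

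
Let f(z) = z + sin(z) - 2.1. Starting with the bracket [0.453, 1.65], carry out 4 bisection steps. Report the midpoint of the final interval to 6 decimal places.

1.163719

f(0.453000) = -1.209335, f(1.650000) = 0.546865 (opposite signs)
step 1: m = 1.051500, f(m) = -0.180331 < 0 → root in [1.051500, 1.650000]
step 2: m = 1.350750, f(m) = 0.226637 > 0 → root in [1.051500, 1.350750]
step 3: m = 1.201125, f(m) = 0.033571 > 0 → root in [1.051500, 1.201125]
step 4: m = 1.126312, f(m) = -0.070855 < 0 → root in [1.126312, 1.201125]
Midpoint of [1.126312, 1.201125] = 1.163719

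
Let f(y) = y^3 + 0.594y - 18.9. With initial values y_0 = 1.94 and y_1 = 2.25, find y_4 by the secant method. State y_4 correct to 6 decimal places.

Secant update: y_(k+1) = y_k − f(y_k)·(y_k − y_(k-1))/(f(y_k) − f(y_(k-1))).
f(y_0) = -10.446256, f(y_1) = -6.172875
y_2 = 2.250000 - (-6.172875)·(2.250000 - 1.940000)/(-6.172875 - (-10.446256)) = 2.697793; f(y_2) = 2.337267
y_3 = 2.697793 - (2.337267)·(2.697793 - 2.250000)/(2.337267 - (-6.172875)) = 2.574809; f(y_3) = -0.300501
y_4 = 2.574809 - (-0.300501)·(2.574809 - 2.697793)/(-0.300501 - (2.337267)) = 2.588820; f(y_4) = -0.012003

2.588820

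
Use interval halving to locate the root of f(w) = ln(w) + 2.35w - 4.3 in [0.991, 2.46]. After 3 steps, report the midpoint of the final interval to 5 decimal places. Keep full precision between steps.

f(0.991000) = -1.980191, f(2.460000) = 2.381161 (opposite signs)
step 1: m = 1.725500, f(m) = 0.300442 > 0 → root in [0.991000, 1.725500]
step 2: m = 1.358250, f(m) = -0.801915 < 0 → root in [1.358250, 1.725500]
step 3: m = 1.541875, f(m) = -0.243595 < 0 → root in [1.541875, 1.725500]
Midpoint of [1.541875, 1.725500] = 1.633688

1.63369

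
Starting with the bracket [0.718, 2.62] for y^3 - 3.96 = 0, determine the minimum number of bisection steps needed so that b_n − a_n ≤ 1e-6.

Initial width b − a = 2.62 − 0.718 = 1.902000.
After n steps the width is (b−a)/2^n; need (b−a)/2^n ≤ 1e-6.
So n ≥ log₂(1.902000/1e-6) = log₂(1902000.0000) ≈ 20.8591.
Hence n = 21.

21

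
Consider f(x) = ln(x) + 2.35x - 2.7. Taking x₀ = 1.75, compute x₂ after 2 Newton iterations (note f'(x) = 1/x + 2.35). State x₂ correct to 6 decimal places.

x_0 = 1.750000: f = 1.972116, f' = 2.921429 → x_1 = 1.750000 - (1.972116)/(2.921429) = 1.074948
x_1 = 1.074948: f = -0.101599, f' = 3.280277 → x_2 = 1.074948 - (-0.101599)/(3.280277) = 1.105921

1.105921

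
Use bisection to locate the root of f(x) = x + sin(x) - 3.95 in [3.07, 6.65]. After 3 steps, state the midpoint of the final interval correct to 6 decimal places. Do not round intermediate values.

5.083750

f(3.070000) = -0.808468, f(6.650000) = 3.058644 (opposite signs)
step 1: m = 4.860000, f(m) = -0.079125 < 0 → root in [4.860000, 6.650000]
step 2: m = 5.755000, f(m) = 1.301033 > 0 → root in [4.860000, 5.755000]
step 3: m = 5.307500, f(m) = 0.529414 > 0 → root in [4.860000, 5.307500]
Midpoint of [4.860000, 5.307500] = 5.083750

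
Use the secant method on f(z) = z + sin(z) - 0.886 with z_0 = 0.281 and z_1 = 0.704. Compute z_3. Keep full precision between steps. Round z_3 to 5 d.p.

0.45036

f(z_0) = -0.327683, f(z_1) = 0.465272
z_2 = 0.704000 - (0.465272)·(0.704000 - 0.281000)/(0.465272 - (-0.327683)) = 0.455802; f(z_2) = 0.009984
z_3 = 0.455802 - (0.009984)·(0.455802 - 0.704000)/(0.009984 - (0.465272)) = 0.450359; f(z_3) = -0.000352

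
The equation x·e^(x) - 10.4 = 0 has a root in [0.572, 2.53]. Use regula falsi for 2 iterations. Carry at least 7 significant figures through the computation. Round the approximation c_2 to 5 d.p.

1.49202

f(0.572000) = -9.386526, f(2.530000) = 21.360371
step 1: c = 1.169745, f(c) = -6.632048 < 0 → new bracket [1.169745, 2.530000]
step 2: c = 1.492021, f(c) = -3.766367 < 0 → new bracket [1.492021, 2.530000]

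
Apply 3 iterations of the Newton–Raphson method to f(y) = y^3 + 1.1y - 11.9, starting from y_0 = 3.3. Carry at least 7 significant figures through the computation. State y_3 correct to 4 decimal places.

f'(y) = 3y^2 + 1.1
y_0 = 3.300000: f = 27.667000, f' = 33.770000 → y_1 = 3.300000 - (27.667000)/(33.770000) = 2.480723
y_1 = 2.480723: f = 6.095122, f' = 19.561953 → y_2 = 2.480723 - (6.095122)/(19.561953) = 2.169142
y_2 = 2.169142: f = 0.692254, f' = 15.215532 → y_3 = 2.169142 - (0.692254)/(15.215532) = 2.123646

2.1236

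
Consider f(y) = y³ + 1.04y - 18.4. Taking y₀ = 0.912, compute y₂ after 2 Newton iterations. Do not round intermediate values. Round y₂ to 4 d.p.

3.9065

f'(y) = 3y² + 1.04
y_0 = 0.912000: f = -16.692969, f' = 3.535232 → y_1 = 0.912000 - (-16.692969)/(3.535232) = 5.633888
y_1 = 5.633888: f = 166.282756, f' = 96.262081 → y_2 = 5.633888 - (166.282756)/(96.262081) = 3.906492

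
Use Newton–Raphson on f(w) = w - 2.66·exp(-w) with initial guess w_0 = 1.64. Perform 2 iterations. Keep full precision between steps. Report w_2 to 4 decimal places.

0.9871

Newton update: w ← w − f(w)/f'(w).
f'(w) = 1 + 2.66·exp(-w)
w_0 = 1.640000: f = 1.124013, f' = 1.515987 → w_1 = 1.640000 - (1.124013)/(1.515987) = 0.898560
w_1 = 0.898560: f = -0.184473, f' = 2.083034 → w_2 = 0.898560 - (-0.184473)/(2.083034) = 0.987120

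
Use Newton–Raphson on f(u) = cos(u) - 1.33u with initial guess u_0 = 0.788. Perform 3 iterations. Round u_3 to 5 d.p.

f'(u) = -sin(u) - 1.33
u_0 = 0.788000: f = -0.342775, f' = -2.038944 → u_1 = 0.788000 - (-0.342775)/(-2.038944) = 0.619886
u_1 = 0.619886: f = -0.010503, f' = -1.910942 → u_2 = 0.619886 - (-0.010503)/(-1.910942) = 0.614389
u_2 = 0.614389: f = -0.000012, f' = -1.906460 → u_3 = 0.614389 - (-0.000012)/(-1.906460) = 0.614383

0.61438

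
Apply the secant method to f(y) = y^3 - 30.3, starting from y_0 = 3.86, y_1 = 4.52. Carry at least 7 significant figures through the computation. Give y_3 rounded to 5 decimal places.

Secant update: y_(k+1) = y_k − f(y_k)·(y_k − y_(k-1))/(f(y_k) − f(y_(k-1))).
f(y_0) = 27.212456, f(y_1) = 62.045408
y_2 = 4.520000 - (62.045408)·(4.520000 - 3.860000)/(62.045408 - (27.212456)) = 3.344390; f(y_2) = 7.106814
y_3 = 3.344390 - (7.106814)·(3.344390 - 4.520000)/(7.106814 - (62.045408)) = 3.192314; f(y_3) = 2.232450

3.19231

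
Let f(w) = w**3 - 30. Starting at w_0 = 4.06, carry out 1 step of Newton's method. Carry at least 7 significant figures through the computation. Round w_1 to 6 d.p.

3.313330

Newton update: w ← w − f(w)/f'(w).
f'(w) = 3w**2
w_0 = 4.060000: f = 36.923416, f' = 49.450800 → w_1 = 4.060000 - (36.923416)/(49.450800) = 3.313330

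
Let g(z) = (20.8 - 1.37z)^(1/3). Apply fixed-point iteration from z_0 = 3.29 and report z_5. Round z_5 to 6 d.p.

z_1 = g(3.290000) = 2.535115
z_2 = g(2.535115) = 2.587658
z_3 = g(2.587658) = 2.584070
z_4 = g(2.584070) = 2.584315
z_5 = g(2.584315) = 2.584298

2.584298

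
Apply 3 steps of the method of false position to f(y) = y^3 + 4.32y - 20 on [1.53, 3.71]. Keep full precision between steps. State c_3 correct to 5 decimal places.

2.14449

f(1.530000) = -9.808823, f(3.710000) = 47.092011
step 1: c = 1.905798, f(c) = -4.844965 < 0 → new bracket [1.905798, 3.710000]
step 2: c = 2.074104, f(c) = -2.117267 < 0 → new bracket [2.074104, 3.710000]
step 3: c = 2.144490, f(c) = -0.873648 < 0 → new bracket [2.144490, 3.710000]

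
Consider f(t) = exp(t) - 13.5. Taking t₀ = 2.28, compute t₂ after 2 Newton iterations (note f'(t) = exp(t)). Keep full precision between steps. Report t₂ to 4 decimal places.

2.6043

Newton update: t ← t − f(t)/f'(t).
t_0 = 2.280000: f = -3.723320, f' = 9.776680 → t_1 = 2.280000 - (-3.723320)/(9.776680) = 2.660837
t_1 = 2.660837: f = 0.808257, f' = 14.308257 → t_2 = 2.660837 - (0.808257)/(14.308257) = 2.604348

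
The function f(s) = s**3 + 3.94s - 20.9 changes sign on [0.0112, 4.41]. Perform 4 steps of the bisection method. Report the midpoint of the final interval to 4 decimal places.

2.3481

f(0.011200) = -20.855871, f(4.410000) = 82.241521 (opposite signs)
step 1: m = 2.210600, f(m) = -1.387581 < 0 → root in [2.210600, 4.410000]
step 2: m = 3.310300, f(m) = 28.417134 > 0 → root in [2.210600, 3.310300]
step 3: m = 2.760450, f(m) = 11.011034 > 0 → root in [2.210600, 2.760450]
step 4: m = 2.485525, f(m) = 4.248131 > 0 → root in [2.210600, 2.485525]
Midpoint of [2.210600, 2.485525] = 2.348063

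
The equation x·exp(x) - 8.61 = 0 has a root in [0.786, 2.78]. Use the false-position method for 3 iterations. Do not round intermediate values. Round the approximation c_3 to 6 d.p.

1.452952

f(0.786000) = -6.885044, f(2.780000) = 36.200878
step 1: c = 1.104637, f(c) = -5.276062 < 0 → new bracket [1.104637, 2.780000]
step 2: c = 1.317751, f(c) = -3.688182 < 0 → new bracket [1.317751, 2.780000]
step 3: c = 1.452952, f(c) = -2.397585 < 0 → new bracket [1.452952, 2.780000]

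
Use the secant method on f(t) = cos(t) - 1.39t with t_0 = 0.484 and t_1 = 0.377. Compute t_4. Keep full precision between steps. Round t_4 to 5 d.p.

f(t_0) = 0.212381, f(t_1) = 0.405743
t_2 = 0.377000 - (0.405743)·(0.377000 - 0.484000)/(0.405743 - (0.212381)) = 0.601524; f(t_2) = -0.011644
t_3 = 0.601524 - (-0.011644)·(0.601524 - 0.377000)/(-0.011644 - (0.405743)) = 0.595260; f(t_3) = 0.000591
t_4 = 0.595260 - (0.000591)·(0.595260 - 0.601524)/(0.000591 - (-0.011644)) = 0.595563; f(t_4) = 0.000001

0.59556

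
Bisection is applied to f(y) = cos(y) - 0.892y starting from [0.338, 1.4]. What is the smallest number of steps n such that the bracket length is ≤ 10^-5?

17

Initial width b − a = 1.4 − 0.338 = 1.062000.
After n steps the width is (b−a)/2^n; need (b−a)/2^n ≤ 10^-5.
So n ≥ log₂(1.062000/10^-5) = log₂(106200.0000) ≈ 16.6964.
Hence n = 17.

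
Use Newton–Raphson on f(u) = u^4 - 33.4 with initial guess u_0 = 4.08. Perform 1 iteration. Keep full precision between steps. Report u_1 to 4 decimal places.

f'(u) = 4u^3
u_0 = 4.080000: f = 243.702633, f' = 271.669248 → u_1 = 4.080000 - (243.702633)/(271.669248) = 3.182944

3.1829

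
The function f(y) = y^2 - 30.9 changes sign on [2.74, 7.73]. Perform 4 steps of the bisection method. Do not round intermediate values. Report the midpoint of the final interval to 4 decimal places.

f(2.740000) = -23.392400, f(7.730000) = 28.852900 (opposite signs)
step 1: m = 5.235000, f(m) = -3.494775 < 0 → root in [5.235000, 7.730000]
step 2: m = 6.482500, f(m) = 11.122806 > 0 → root in [5.235000, 6.482500]
step 3: m = 5.858750, f(m) = 3.424952 > 0 → root in [5.235000, 5.858750]
step 4: m = 5.546875, f(m) = -0.132178 < 0 → root in [5.546875, 5.858750]
Midpoint of [5.546875, 5.858750] = 5.702813

5.7028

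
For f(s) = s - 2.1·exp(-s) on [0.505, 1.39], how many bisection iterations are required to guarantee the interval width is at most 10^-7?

Initial width b − a = 1.39 − 0.505 = 0.885000.
After n steps the width is (b−a)/2^n; need (b−a)/2^n ≤ 10^-7.
So n ≥ log₂(0.885000/10^-7) = log₂(8850000.0000) ≈ 23.0772.
Hence n = 24.

24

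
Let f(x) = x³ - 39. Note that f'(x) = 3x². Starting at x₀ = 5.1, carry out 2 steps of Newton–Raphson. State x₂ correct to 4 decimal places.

3.4547

Newton update: x ← x − f(x)/f'(x).
x_0 = 5.100000: f = 93.651000, f' = 78.030000 → x_1 = 5.100000 - (93.651000)/(78.030000) = 3.899808
x_1 = 3.899808: f = 20.310229, f' = 45.625502 → x_2 = 3.899808 - (20.310229)/(45.625502) = 3.454657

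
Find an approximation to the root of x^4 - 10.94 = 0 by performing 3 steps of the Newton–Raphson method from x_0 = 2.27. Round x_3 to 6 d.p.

f'(x) = 4x^3
x_0 = 2.270000: f = 15.612378, f' = 46.788332 → x_1 = 2.270000 - (15.612378)/(46.788332) = 1.936319
x_1 = 1.936319: f = 3.117484, f' = 29.039605 → x_2 = 1.936319 - (3.117484)/(29.039605) = 1.828966
x_2 = 1.828966: f = 0.249808, f' = 24.472423 → x_3 = 1.828966 - (0.249808)/(24.472423) = 1.818758

1.818758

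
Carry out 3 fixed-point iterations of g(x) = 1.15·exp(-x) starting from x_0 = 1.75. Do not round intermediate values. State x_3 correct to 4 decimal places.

x_1 = g(1.750000) = 0.199840
x_2 = g(0.199840) = 0.941691
x_3 = g(0.941691) = 0.448463

0.4485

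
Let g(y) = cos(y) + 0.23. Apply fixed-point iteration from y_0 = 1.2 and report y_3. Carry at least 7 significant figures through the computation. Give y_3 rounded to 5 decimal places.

0.71920

y_1 = g(1.200000) = 0.592358
y_2 = g(0.592358) = 1.059627
y_3 = g(1.059627) = 0.719198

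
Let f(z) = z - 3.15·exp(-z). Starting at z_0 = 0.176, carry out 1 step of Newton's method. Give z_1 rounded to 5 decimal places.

0.85307

f'(z) = 1 + 3.15·exp(-z)
z_0 = 0.176000: f = -2.465647, f' = 3.641647 → z_1 = 0.176000 - (-2.465647)/(3.641647) = 0.853069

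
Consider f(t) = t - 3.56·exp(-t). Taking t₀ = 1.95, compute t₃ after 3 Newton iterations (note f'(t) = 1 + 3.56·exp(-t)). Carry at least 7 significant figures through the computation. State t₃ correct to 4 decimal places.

t_0 = 1.950000: f = 1.443504, f' = 1.506496 → t_1 = 1.950000 - (1.443504)/(1.506496) = 0.991813
t_1 = 0.991813: f = -0.328603, f' = 2.320417 → t_2 = 0.991813 - (-0.328603)/(2.320417) = 1.133427
t_2 = 1.133427: f = -0.012637, f' = 2.146064 → t_3 = 1.133427 - (-0.012637)/(2.146064) = 1.139315

1.1393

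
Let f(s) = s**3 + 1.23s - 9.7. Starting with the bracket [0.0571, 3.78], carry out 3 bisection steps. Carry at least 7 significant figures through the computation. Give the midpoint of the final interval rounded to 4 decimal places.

f(0.057100) = -9.629581, f(3.780000) = 48.959552 (opposite signs)
step 1: m = 1.918550, f(m) = -0.278319 < 0 → root in [1.918550, 3.780000]
step 2: m = 2.849275, f(m) = 16.936071 > 0 → root in [1.918550, 2.849275]
step 3: m = 2.383913, f(m) = 6.780080 > 0 → root in [1.918550, 2.383913]
Midpoint of [1.918550, 2.383913] = 2.151231

2.1512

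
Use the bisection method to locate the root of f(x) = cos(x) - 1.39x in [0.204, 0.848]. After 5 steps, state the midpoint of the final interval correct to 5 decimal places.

f(0.204000) = 0.695704, f(0.848000) = -0.517236 (opposite signs)
step 1: m = 0.526000, f(m) = 0.133682 > 0 → root in [0.526000, 0.848000]
step 2: m = 0.687000, f(m) = -0.181778 < 0 → root in [0.526000, 0.687000]
step 3: m = 0.606500, f(m) = -0.021387 < 0 → root in [0.526000, 0.606500]
step 4: m = 0.566250, f(m) = 0.056831 > 0 → root in [0.566250, 0.606500]
step 5: m = 0.586375, f(m) = 0.017891 > 0 → root in [0.586375, 0.606500]
Midpoint of [0.586375, 0.606500] = 0.596438

0.59644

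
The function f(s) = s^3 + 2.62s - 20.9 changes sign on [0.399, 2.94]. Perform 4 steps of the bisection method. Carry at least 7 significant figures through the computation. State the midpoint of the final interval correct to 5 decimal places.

f(0.399000) = -19.791099, f(2.940000) = 12.214984 (opposite signs)
step 1: m = 1.669500, f(m) = -11.872629 < 0 → root in [1.669500, 2.940000]
step 2: m = 2.304750, f(m) = -2.619017 < 0 → root in [2.304750, 2.940000]
step 3: m = 2.622375, f(m) = 4.004304 > 0 → root in [2.304750, 2.622375]
step 4: m = 2.463563, f(m) = 0.506240 > 0 → root in [2.304750, 2.463563]
Midpoint of [2.304750, 2.463563] = 2.384156

2.38416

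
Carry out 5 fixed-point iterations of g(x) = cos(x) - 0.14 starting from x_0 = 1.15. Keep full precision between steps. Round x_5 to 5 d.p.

x_1 = g(1.150000) = 0.268487
x_2 = g(0.268487) = 0.824173
x_3 = g(0.824173) = 0.539164
x_4 = g(0.539164) = 0.718138
x_5 = g(0.718138) = 0.613032

0.61303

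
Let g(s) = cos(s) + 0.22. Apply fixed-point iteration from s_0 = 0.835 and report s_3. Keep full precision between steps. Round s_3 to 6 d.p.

s_1 = g(0.835000) = 0.891178
s_2 = g(0.891178) = 0.848496
s_3 = g(0.848496) = 0.881112

0.881112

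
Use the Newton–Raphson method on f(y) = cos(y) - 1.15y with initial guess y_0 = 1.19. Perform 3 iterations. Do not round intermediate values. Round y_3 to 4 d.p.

0.6775

f'(y) = -sin(y) - 1.15
y_0 = 1.190000: f = -0.996840, f' = -2.078369 → y_1 = 1.190000 - (-0.996840)/(-2.078369) = 0.710374
y_1 = 0.710374: f = -0.058812, f' = -1.802117 → y_2 = 0.710374 - (-0.058812)/(-1.802117) = 0.677739
y_2 = 0.677739: f = -0.000407, f' = -1.777033 → y_3 = 0.677739 - (-0.000407)/(-1.777033) = 0.677510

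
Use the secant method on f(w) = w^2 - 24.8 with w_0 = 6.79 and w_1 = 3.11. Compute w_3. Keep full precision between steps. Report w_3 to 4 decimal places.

5.0625

f(w_0) = 21.304100, f(w_1) = -15.127900
w_2 = 3.110000 - (-15.127900)·(3.110000 - 6.790000)/(-15.127900 - (21.304100)) = 4.638071; f(w_2) = -3.288300
w_3 = 4.638071 - (-3.288300)·(4.638071 - 3.110000)/(-3.288300 - (-15.127900)) = 5.062473; f(w_3) = 0.828634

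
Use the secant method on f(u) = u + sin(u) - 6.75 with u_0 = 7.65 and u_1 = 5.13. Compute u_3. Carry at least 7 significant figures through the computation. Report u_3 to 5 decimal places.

6.51335

Secant update: u_(k+1) = u_k − f(u_k)·(u_k − u_(k-1))/(f(u_k) − f(u_(k-1))).
f(u_0) = 1.879268, f(u_1) = -2.534060
u_2 = 5.130000 - (-2.534060)·(5.130000 - 7.650000)/(-2.534060 - (1.879268)) = 6.576943; f(u_2) = 0.116493
u_3 = 6.576943 - (0.116493)·(6.576943 - 5.130000)/(0.116493 - (-2.534060)) = 6.513349; f(u_3) = -0.008515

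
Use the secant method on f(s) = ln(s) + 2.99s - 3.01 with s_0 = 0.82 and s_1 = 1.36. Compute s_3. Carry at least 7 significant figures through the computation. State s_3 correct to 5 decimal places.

1.00473

Secant update: s_(k+1) = s_k − f(s_k)·(s_k − s_(k-1))/(f(s_k) − f(s_(k-1))).
f(s_0) = -0.756651, f(s_1) = 1.363885
s_2 = 1.360000 - (1.363885)·(1.360000 - 0.820000)/(1.363885 - (-0.756651)) = 1.012683; f(s_2) = 0.030526
s_3 = 1.012683 - (0.030526)·(1.012683 - 1.360000)/(0.030526 - (1.363885)) = 1.004732; f(s_3) = -0.001132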